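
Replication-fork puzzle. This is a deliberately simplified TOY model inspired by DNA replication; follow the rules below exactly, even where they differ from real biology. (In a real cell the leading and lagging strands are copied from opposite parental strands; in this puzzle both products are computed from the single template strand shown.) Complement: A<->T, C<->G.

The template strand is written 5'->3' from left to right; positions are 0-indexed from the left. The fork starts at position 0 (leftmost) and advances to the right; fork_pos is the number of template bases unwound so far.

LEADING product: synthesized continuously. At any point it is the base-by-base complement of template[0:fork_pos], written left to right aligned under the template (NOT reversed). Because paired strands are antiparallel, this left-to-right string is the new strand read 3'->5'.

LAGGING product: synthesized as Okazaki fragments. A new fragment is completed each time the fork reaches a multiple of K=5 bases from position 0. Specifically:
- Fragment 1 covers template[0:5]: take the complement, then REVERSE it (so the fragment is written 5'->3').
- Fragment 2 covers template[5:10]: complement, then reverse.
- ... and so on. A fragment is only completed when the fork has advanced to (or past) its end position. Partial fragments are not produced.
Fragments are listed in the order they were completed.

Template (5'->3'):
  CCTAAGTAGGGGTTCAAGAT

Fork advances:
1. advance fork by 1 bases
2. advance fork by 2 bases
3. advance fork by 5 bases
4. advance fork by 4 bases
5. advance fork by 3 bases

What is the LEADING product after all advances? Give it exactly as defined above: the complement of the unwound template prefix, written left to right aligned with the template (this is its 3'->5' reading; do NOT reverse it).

Step 1: advance 1 -> fork_pos = 0 + 1 = 1.
Step 2: advance 2 -> fork_pos = 1 + 2 = 3.
Step 3: advance 5 -> fork_pos = 3 + 5 = 8.
Step 4: advance 4 -> fork_pos = 8 + 4 = 12.
Step 5: advance 3 -> fork_pos = 12 + 3 = 15.
Unwound prefix: template[0:15] = CCTAAGTAGGGGTTC
Complement it base by base (A<->T, C<->G), keeping left-to-right order:
  [0:5] CCTAA -> GGATT
  [5:10] GTAGG -> CATCC
  [10:15] GGTTC -> CCAAG
Concatenate: GGATTCATCCCCAAG (length 15; written aligned with the template, i.e. 3'->5').

Answer: GGATTCATCCCCAAG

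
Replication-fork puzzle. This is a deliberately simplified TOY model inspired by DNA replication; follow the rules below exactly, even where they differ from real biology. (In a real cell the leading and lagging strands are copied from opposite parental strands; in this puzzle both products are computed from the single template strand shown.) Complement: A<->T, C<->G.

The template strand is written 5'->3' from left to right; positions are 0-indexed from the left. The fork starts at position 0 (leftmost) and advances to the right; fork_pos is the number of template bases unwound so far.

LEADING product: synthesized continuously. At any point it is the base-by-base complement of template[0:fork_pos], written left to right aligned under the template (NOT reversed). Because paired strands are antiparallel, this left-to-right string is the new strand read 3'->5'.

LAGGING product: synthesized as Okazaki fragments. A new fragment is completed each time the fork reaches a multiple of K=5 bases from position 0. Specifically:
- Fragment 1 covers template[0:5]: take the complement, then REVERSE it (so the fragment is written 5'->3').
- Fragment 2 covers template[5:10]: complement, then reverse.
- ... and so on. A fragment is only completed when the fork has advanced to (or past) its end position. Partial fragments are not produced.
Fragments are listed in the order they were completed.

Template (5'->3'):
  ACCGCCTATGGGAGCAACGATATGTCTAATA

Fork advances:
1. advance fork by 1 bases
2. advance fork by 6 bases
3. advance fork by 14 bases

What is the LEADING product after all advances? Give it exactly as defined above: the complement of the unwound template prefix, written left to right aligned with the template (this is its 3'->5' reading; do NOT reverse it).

Answer: TGGCGGATACCCTCGTTGCTA

Derivation:
Step 1: advance 1 -> fork_pos = 0 + 1 = 1.
Step 2: advance 6 -> fork_pos = 1 + 6 = 7.
Step 3: advance 14 -> fork_pos = 7 + 14 = 21.
Unwound prefix: template[0:21] = ACCGCCTATGGGAGCAACGAT
Complement it base by base (A<->T, C<->G), keeping left-to-right order:
  [0:5] ACCGC -> TGGCG
  [5:10] CTATG -> GATAC
  [10:15] GGAGC -> CCTCG
  [15:20] AACGA -> TTGCT
  [20:21] T -> A
Concatenate: TGGCGGATACCCTCGTTGCTA (length 21; written aligned with the template, i.e. 3'->5').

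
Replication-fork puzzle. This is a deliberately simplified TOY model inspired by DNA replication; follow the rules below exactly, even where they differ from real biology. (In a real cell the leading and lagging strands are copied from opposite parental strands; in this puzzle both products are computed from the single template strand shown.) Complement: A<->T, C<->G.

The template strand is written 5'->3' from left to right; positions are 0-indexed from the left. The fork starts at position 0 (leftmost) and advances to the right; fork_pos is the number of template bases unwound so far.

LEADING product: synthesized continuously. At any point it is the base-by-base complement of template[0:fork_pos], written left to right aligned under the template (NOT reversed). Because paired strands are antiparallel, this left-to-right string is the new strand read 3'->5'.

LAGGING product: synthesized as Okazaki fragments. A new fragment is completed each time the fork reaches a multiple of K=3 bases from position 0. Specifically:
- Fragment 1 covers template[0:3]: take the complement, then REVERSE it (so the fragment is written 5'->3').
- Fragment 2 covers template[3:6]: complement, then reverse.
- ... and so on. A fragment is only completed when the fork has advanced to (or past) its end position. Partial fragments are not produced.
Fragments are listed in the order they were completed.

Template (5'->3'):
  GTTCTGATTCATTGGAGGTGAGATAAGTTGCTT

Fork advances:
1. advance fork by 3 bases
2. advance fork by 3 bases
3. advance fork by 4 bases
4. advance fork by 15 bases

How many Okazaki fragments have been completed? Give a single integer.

Answer: 8

Derivation:
Step 1: advance 3 -> fork_pos = 0 + 3 = 3. Reached multiple(s) of 3: 3 -> fragment 1 completed (1 total).
Step 2: advance 3 -> fork_pos = 3 + 3 = 6. Reached multiple(s) of 3: 6 -> fragment 2 completed (2 total).
Step 3: advance 4 -> fork_pos = 6 + 4 = 10. Reached multiple(s) of 3: 9 -> fragment 3 completed (3 total).
Step 4: advance 15 -> fork_pos = 10 + 15 = 25. Reached multiple(s) of 3: 12, 15, 18, 21, 24 -> fragments 4-8 completed (8 total).
Check: final fork_pos = 25; the multiples of 3 that are <= 25 are 3..24 -> 25 // 3 = 8 completed fragment(s).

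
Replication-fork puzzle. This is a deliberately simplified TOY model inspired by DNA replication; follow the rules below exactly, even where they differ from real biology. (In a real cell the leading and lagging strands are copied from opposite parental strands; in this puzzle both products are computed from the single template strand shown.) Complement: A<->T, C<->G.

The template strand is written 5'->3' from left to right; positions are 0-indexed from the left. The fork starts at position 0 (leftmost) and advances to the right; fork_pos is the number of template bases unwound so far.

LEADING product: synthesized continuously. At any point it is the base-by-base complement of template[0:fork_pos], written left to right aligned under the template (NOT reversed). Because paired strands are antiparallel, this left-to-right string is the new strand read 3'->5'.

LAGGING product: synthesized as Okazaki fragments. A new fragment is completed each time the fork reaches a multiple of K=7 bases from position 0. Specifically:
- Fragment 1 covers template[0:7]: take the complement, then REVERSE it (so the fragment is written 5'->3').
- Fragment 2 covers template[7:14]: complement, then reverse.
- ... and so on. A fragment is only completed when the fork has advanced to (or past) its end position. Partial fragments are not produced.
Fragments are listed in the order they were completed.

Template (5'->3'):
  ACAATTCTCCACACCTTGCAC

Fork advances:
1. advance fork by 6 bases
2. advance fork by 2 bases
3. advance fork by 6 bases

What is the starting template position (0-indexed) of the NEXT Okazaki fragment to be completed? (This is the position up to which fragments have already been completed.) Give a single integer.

Answer: 14

Derivation:
Step 1: advance 6 -> fork_pos = 0 + 6 = 6. Next multiple of 7 is 7 (not reached); still 0 fragment(s).
Step 2: advance 2 -> fork_pos = 6 + 2 = 8. Reached multiple(s) of 7: 7 -> fragment 1 completed (1 total).
Step 3: advance 6 -> fork_pos = 8 + 6 = 14. Reached multiple(s) of 7: 14 -> fragment 2 completed (2 total).
2 fragment(s) completed, covering template[0:14] (2 x 7 = 14). The next fragment, fragment 3, covers template[14:21], so it starts at position 14.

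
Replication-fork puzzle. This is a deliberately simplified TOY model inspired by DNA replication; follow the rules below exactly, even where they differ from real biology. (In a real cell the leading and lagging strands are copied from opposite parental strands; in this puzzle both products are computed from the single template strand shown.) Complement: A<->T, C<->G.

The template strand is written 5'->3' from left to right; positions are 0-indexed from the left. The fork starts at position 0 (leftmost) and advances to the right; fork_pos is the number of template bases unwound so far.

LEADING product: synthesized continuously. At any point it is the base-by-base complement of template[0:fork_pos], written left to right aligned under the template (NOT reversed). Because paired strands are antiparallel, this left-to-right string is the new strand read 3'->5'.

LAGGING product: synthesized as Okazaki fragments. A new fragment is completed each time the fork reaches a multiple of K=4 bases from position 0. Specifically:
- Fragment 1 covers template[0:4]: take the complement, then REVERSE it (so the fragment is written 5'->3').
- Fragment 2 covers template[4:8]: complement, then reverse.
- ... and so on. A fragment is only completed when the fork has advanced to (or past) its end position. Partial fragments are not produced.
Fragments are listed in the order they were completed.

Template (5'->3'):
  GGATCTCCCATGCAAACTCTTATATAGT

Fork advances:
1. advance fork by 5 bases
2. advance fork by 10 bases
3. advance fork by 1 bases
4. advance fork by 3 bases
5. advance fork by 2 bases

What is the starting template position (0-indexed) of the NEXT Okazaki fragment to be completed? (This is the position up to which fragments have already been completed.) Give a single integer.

Answer: 20

Derivation:
Step 1: advance 5 -> fork_pos = 0 + 5 = 5. Reached multiple(s) of 4: 4 -> fragment 1 completed (1 total).
Step 2: advance 10 -> fork_pos = 5 + 10 = 15. Reached multiple(s) of 4: 8, 12 -> fragments 2-3 completed (3 total).
Step 3: advance 1 -> fork_pos = 15 + 1 = 16. Reached multiple(s) of 4: 16 -> fragment 4 completed (4 total).
Step 4: advance 3 -> fork_pos = 16 + 3 = 19. Next multiple of 4 is 20 (not reached); still 4 fragment(s).
Step 5: advance 2 -> fork_pos = 19 + 2 = 21. Reached multiple(s) of 4: 20 -> fragment 5 completed (5 total).
5 fragment(s) completed, covering template[0:20] (5 x 4 = 20). The next fragment, fragment 6, covers template[20:24], so it starts at position 20.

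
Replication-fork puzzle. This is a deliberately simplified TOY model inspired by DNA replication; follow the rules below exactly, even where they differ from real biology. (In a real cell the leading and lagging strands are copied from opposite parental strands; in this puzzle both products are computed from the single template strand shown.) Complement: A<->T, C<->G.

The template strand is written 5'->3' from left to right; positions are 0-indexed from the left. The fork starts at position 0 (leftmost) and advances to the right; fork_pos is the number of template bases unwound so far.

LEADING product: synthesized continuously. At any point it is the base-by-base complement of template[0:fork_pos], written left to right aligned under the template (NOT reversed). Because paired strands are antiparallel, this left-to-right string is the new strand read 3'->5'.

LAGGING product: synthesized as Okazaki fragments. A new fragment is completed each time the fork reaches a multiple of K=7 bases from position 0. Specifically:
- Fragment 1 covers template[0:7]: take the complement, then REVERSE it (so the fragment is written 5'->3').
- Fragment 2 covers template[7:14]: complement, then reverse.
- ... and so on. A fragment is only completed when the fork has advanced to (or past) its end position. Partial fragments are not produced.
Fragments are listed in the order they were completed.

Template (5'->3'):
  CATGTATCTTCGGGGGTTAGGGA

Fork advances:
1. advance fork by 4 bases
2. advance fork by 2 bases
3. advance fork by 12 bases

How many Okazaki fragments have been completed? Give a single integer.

Step 1: advance 4 -> fork_pos = 0 + 4 = 4. Next multiple of 7 is 7 (not reached); still 0 fragment(s).
Step 2: advance 2 -> fork_pos = 4 + 2 = 6. Next multiple of 7 is 7 (not reached); still 0 fragment(s).
Step 3: advance 12 -> fork_pos = 6 + 12 = 18. Reached multiple(s) of 7: 7, 14 -> fragments 1-2 completed (2 total).
Check: final fork_pos = 18; the multiples of 7 that are <= 18 are 7..14 -> 18 // 7 = 2 completed fragment(s).

Answer: 2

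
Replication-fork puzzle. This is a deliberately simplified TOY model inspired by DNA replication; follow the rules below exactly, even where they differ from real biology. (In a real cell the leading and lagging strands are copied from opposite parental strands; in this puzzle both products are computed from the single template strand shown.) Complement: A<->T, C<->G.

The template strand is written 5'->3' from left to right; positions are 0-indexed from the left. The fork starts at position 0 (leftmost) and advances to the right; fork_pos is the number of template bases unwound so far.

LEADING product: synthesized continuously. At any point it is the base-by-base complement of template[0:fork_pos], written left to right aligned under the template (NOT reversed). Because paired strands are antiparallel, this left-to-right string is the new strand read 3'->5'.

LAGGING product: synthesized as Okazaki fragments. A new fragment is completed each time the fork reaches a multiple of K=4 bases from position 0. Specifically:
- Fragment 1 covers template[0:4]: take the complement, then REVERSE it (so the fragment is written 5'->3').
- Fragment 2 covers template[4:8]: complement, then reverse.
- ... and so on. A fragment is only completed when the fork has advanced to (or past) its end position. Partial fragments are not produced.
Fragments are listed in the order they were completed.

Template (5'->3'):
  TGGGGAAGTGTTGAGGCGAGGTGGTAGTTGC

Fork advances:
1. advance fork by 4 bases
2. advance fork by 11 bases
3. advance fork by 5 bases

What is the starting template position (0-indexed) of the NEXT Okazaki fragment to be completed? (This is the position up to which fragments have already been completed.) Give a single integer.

Answer: 20

Derivation:
Step 1: advance 4 -> fork_pos = 0 + 4 = 4. Reached multiple(s) of 4: 4 -> fragment 1 completed (1 total).
Step 2: advance 11 -> fork_pos = 4 + 11 = 15. Reached multiple(s) of 4: 8, 12 -> fragments 2-3 completed (3 total).
Step 3: advance 5 -> fork_pos = 15 + 5 = 20. Reached multiple(s) of 4: 16, 20 -> fragments 4-5 completed (5 total).
5 fragment(s) completed, covering template[0:20] (5 x 4 = 20). The next fragment, fragment 6, covers template[20:24], so it starts at position 20.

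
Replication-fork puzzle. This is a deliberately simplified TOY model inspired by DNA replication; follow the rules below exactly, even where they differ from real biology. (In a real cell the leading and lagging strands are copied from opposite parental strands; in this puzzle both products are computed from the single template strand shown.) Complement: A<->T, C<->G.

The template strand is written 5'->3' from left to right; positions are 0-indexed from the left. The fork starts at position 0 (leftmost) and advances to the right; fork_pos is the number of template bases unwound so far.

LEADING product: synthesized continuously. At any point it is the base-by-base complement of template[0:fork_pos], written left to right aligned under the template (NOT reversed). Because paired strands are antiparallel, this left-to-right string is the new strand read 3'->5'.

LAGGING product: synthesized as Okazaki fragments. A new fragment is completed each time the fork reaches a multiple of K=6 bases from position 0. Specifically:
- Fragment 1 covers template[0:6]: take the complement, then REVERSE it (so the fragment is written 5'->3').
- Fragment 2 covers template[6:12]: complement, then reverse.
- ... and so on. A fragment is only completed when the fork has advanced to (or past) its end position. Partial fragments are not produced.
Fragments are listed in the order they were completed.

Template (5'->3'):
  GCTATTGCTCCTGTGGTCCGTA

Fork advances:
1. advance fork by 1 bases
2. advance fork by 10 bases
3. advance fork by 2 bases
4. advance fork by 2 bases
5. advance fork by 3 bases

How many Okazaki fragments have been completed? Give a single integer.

Answer: 3

Derivation:
Step 1: advance 1 -> fork_pos = 0 + 1 = 1. Next multiple of 6 is 6 (not reached); still 0 fragment(s).
Step 2: advance 10 -> fork_pos = 1 + 10 = 11. Reached multiple(s) of 6: 6 -> fragment 1 completed (1 total).
Step 3: advance 2 -> fork_pos = 11 + 2 = 13. Reached multiple(s) of 6: 12 -> fragment 2 completed (2 total).
Step 4: advance 2 -> fork_pos = 13 + 2 = 15. Next multiple of 6 is 18 (not reached); still 2 fragment(s).
Step 5: advance 3 -> fork_pos = 15 + 3 = 18. Reached multiple(s) of 6: 18 -> fragment 3 completed (3 total).
Check: final fork_pos = 18; the multiples of 6 that are <= 18 are 6..18 -> 18 // 6 = 3 completed fragment(s).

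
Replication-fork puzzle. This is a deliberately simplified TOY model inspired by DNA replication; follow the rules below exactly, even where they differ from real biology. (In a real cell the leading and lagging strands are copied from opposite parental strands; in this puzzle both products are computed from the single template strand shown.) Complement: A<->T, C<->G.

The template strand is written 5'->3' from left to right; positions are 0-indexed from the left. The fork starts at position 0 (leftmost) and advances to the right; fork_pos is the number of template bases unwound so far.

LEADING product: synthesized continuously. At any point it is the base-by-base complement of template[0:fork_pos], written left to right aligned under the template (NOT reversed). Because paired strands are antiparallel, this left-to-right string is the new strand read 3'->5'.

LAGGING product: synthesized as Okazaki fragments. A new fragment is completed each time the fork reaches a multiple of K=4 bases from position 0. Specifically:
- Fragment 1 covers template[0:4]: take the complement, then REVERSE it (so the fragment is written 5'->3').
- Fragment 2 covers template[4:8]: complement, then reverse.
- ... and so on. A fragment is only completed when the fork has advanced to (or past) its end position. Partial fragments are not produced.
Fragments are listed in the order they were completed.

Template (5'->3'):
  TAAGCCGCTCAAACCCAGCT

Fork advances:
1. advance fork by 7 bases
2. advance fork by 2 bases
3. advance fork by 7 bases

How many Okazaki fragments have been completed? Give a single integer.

Answer: 4

Derivation:
Step 1: advance 7 -> fork_pos = 0 + 7 = 7. Reached multiple(s) of 4: 4 -> fragment 1 completed (1 total).
Step 2: advance 2 -> fork_pos = 7 + 2 = 9. Reached multiple(s) of 4: 8 -> fragment 2 completed (2 total).
Step 3: advance 7 -> fork_pos = 9 + 7 = 16. Reached multiple(s) of 4: 12, 16 -> fragments 3-4 completed (4 total).
Check: final fork_pos = 16; the multiples of 4 that are <= 16 are 4..16 -> 16 // 4 = 4 completed fragment(s).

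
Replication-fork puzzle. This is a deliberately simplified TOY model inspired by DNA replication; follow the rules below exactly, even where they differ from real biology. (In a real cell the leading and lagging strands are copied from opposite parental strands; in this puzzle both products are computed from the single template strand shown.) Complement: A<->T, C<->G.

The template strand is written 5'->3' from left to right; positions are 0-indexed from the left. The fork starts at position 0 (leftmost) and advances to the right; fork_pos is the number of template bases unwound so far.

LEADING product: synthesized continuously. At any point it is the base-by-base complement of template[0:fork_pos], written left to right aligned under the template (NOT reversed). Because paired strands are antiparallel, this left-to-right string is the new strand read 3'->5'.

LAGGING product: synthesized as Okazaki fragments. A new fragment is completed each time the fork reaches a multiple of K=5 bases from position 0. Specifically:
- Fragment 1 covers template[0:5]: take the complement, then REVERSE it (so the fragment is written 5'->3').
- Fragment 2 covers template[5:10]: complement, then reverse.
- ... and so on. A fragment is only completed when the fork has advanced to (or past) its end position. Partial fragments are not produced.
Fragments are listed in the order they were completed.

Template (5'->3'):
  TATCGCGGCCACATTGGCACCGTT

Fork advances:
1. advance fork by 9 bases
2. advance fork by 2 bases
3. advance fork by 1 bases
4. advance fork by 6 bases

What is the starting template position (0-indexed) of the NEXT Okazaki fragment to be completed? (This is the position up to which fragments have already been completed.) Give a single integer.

Answer: 15

Derivation:
Step 1: advance 9 -> fork_pos = 0 + 9 = 9. Reached multiple(s) of 5: 5 -> fragment 1 completed (1 total).
Step 2: advance 2 -> fork_pos = 9 + 2 = 11. Reached multiple(s) of 5: 10 -> fragment 2 completed (2 total).
Step 3: advance 1 -> fork_pos = 11 + 1 = 12. Next multiple of 5 is 15 (not reached); still 2 fragment(s).
Step 4: advance 6 -> fork_pos = 12 + 6 = 18. Reached multiple(s) of 5: 15 -> fragment 3 completed (3 total).
3 fragment(s) completed, covering template[0:15] (3 x 5 = 15). The next fragment, fragment 4, covers template[15:20], so it starts at position 15.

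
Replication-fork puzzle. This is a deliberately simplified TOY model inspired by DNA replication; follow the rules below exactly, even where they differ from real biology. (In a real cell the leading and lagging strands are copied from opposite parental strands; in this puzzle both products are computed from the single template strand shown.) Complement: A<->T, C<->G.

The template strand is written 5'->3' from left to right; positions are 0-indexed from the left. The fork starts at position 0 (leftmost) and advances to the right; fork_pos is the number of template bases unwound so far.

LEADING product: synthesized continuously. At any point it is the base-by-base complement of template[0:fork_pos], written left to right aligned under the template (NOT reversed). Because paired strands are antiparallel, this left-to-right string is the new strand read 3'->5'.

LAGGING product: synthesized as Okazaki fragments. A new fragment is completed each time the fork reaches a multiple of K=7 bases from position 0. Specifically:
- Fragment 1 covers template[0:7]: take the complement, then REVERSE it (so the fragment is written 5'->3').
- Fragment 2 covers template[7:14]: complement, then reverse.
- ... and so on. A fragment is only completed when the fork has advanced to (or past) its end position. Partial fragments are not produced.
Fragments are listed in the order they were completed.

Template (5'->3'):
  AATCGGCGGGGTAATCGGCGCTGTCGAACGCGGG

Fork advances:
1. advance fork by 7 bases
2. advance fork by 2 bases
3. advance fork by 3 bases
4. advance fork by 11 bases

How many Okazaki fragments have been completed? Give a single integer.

Answer: 3

Derivation:
Step 1: advance 7 -> fork_pos = 0 + 7 = 7. Reached multiple(s) of 7: 7 -> fragment 1 completed (1 total).
Step 2: advance 2 -> fork_pos = 7 + 2 = 9. Next multiple of 7 is 14 (not reached); still 1 fragment(s).
Step 3: advance 3 -> fork_pos = 9 + 3 = 12. Next multiple of 7 is 14 (not reached); still 1 fragment(s).
Step 4: advance 11 -> fork_pos = 12 + 11 = 23. Reached multiple(s) of 7: 14, 21 -> fragments 2-3 completed (3 total).
Check: final fork_pos = 23; the multiples of 7 that are <= 23 are 7..21 -> 23 // 7 = 3 completed fragment(s).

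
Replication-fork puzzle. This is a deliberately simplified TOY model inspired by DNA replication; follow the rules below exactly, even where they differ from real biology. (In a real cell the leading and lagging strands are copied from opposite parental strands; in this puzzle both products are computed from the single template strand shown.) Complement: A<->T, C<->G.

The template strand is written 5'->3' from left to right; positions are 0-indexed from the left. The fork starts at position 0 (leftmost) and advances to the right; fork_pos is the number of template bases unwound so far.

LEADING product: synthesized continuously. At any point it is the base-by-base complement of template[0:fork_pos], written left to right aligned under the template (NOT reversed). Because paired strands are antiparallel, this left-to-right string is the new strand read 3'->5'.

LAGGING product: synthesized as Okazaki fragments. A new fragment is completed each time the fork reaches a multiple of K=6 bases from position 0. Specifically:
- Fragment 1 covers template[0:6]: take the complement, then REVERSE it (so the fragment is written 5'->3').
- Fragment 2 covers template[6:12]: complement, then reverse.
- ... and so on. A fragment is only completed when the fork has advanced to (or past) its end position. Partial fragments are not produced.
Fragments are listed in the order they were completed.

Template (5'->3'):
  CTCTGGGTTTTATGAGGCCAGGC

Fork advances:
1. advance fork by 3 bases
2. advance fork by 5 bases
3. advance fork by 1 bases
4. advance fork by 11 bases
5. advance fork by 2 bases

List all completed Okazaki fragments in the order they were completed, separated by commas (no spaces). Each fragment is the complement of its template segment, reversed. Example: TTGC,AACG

Step 1: advance 3 -> fork_pos = 0 + 3 = 3. Next multiple of 6 is 6 (not reached); still 0 fragment(s).
Step 2: advance 5 -> fork_pos = 3 + 5 = 8. Reached multiple(s) of 6: 6 -> fragment 1 completed (1 total).
Step 3: advance 1 -> fork_pos = 8 + 1 = 9. Next multiple of 6 is 12 (not reached); still 1 fragment(s).
Step 4: advance 11 -> fork_pos = 9 + 11 = 20. Reached multiple(s) of 6: 12, 18 -> fragments 2-3 completed (3 total).
Step 5: advance 2 -> fork_pos = 20 + 2 = 22. Next multiple of 6 is 24 (not reached); still 3 fragment(s).
Final fork_pos = 22, so 3 fragment(s) are complete. Build each: template segment -> complement -> reverse.
Fragment 1: template[0:6] = CTCTGG -> complement GAGACC -> reversed CCAGAG
Fragment 2: template[6:12] = GTTTTA -> complement CAAAAT -> reversed TAAAAC
Fragment 3: template[12:18] = TGAGGC -> complement ACTCCG -> reversed GCCTCA

Answer: CCAGAG,TAAAAC,GCCTCA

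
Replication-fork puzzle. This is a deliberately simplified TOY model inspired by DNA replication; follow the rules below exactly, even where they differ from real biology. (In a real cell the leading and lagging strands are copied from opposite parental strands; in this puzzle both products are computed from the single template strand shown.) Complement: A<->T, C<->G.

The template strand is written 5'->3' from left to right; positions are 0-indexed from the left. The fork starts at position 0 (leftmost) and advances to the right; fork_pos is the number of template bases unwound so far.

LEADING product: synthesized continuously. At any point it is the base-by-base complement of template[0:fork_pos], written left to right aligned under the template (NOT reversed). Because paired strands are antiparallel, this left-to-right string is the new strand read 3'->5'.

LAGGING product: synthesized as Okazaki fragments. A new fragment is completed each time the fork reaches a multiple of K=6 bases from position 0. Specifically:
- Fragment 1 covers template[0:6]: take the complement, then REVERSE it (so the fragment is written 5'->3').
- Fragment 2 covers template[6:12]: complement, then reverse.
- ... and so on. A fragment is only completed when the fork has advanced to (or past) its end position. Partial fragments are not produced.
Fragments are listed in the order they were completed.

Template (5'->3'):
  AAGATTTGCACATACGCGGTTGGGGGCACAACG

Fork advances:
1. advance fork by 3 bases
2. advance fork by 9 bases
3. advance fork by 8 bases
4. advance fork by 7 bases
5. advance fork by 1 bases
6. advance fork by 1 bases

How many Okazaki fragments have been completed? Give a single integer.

Step 1: advance 3 -> fork_pos = 0 + 3 = 3. Next multiple of 6 is 6 (not reached); still 0 fragment(s).
Step 2: advance 9 -> fork_pos = 3 + 9 = 12. Reached multiple(s) of 6: 6, 12 -> fragments 1-2 completed (2 total).
Step 3: advance 8 -> fork_pos = 12 + 8 = 20. Reached multiple(s) of 6: 18 -> fragment 3 completed (3 total).
Step 4: advance 7 -> fork_pos = 20 + 7 = 27. Reached multiple(s) of 6: 24 -> fragment 4 completed (4 total).
Step 5: advance 1 -> fork_pos = 27 + 1 = 28. Next multiple of 6 is 30 (not reached); still 4 fragment(s).
Step 6: advance 1 -> fork_pos = 28 + 1 = 29. Next multiple of 6 is 30 (not reached); still 4 fragment(s).
Check: final fork_pos = 29; the multiples of 6 that are <= 29 are 6..24 -> 29 // 6 = 4 completed fragment(s).

Answer: 4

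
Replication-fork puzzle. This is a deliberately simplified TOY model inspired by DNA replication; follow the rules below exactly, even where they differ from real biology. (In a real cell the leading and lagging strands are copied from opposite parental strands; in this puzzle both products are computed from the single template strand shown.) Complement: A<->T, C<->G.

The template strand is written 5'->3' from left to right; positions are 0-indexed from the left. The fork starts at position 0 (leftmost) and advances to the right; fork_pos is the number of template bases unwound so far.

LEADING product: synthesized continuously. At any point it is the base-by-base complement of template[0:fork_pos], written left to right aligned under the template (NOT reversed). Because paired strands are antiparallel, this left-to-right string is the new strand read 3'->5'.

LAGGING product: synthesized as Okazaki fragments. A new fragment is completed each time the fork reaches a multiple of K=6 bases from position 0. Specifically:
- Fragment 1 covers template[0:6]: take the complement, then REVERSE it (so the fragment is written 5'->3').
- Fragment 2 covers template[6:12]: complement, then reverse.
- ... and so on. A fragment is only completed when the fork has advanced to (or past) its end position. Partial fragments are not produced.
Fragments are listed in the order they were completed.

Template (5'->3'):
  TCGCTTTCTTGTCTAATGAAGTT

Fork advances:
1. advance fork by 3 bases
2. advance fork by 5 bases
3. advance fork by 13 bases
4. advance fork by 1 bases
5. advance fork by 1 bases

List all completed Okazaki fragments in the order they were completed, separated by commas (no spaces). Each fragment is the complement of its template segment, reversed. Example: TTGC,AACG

Answer: AAGCGA,ACAAGA,CATTAG

Derivation:
Step 1: advance 3 -> fork_pos = 0 + 3 = 3. Next multiple of 6 is 6 (not reached); still 0 fragment(s).
Step 2: advance 5 -> fork_pos = 3 + 5 = 8. Reached multiple(s) of 6: 6 -> fragment 1 completed (1 total).
Step 3: advance 13 -> fork_pos = 8 + 13 = 21. Reached multiple(s) of 6: 12, 18 -> fragments 2-3 completed (3 total).
Step 4: advance 1 -> fork_pos = 21 + 1 = 22. Next multiple of 6 is 24 (not reached); still 3 fragment(s).
Step 5: advance 1 -> fork_pos = 22 + 1 = 23. Next multiple of 6 is 24 (not reached); still 3 fragment(s).
Final fork_pos = 23, so 3 fragment(s) are complete. Build each: template segment -> complement -> reverse.
Fragment 1: template[0:6] = TCGCTT -> complement AGCGAA -> reversed AAGCGA
Fragment 2: template[6:12] = TCTTGT -> complement AGAACA -> reversed ACAAGA
Fragment 3: template[12:18] = CTAATG -> complement GATTAC -> reversed CATTAG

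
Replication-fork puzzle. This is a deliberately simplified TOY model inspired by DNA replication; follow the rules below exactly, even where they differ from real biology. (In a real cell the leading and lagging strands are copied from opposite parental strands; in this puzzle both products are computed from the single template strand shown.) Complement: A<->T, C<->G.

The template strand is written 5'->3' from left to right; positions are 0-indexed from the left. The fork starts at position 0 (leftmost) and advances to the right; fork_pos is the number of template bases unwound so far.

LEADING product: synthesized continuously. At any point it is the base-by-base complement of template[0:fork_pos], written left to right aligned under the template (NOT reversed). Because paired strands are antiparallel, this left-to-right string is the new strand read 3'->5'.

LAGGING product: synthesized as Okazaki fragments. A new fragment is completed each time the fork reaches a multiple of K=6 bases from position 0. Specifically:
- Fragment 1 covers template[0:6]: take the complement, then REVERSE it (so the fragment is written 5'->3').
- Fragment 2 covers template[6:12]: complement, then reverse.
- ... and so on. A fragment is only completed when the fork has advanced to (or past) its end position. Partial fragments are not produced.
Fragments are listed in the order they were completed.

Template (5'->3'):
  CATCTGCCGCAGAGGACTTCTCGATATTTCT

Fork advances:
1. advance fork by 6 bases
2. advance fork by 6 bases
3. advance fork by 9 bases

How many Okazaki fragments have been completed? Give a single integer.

Step 1: advance 6 -> fork_pos = 0 + 6 = 6. Reached multiple(s) of 6: 6 -> fragment 1 completed (1 total).
Step 2: advance 6 -> fork_pos = 6 + 6 = 12. Reached multiple(s) of 6: 12 -> fragment 2 completed (2 total).
Step 3: advance 9 -> fork_pos = 12 + 9 = 21. Reached multiple(s) of 6: 18 -> fragment 3 completed (3 total).
Check: final fork_pos = 21; the multiples of 6 that are <= 21 are 6..18 -> 21 // 6 = 3 completed fragment(s).

Answer: 3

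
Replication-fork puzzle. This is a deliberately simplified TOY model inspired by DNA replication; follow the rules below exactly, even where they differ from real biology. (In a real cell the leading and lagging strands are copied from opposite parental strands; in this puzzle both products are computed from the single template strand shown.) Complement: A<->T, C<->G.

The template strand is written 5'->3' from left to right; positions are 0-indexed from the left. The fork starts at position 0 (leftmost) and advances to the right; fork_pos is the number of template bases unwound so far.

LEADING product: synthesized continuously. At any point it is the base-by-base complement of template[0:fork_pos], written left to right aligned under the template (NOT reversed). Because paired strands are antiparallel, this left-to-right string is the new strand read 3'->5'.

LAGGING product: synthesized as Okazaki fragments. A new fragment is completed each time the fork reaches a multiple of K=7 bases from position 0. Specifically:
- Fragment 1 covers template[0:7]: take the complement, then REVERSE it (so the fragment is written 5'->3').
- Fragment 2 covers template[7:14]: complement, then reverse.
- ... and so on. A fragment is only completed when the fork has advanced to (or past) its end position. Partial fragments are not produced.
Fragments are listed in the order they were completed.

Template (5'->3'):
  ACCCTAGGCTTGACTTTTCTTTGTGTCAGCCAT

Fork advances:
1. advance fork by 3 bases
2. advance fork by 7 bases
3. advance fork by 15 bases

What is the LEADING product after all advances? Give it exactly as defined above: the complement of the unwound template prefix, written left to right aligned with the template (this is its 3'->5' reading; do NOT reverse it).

Answer: TGGGATCCGAACTGAAAAGAAACAC

Derivation:
Step 1: advance 3 -> fork_pos = 0 + 3 = 3.
Step 2: advance 7 -> fork_pos = 3 + 7 = 10.
Step 3: advance 15 -> fork_pos = 10 + 15 = 25.
Unwound prefix: template[0:25] = ACCCTAGGCTTGACTTTTCTTTGTG
Complement it base by base (A<->T, C<->G), keeping left-to-right order:
  [0:5] ACCCT -> TGGGA
  [5:10] AGGCT -> TCCGA
  [10:15] TGACT -> ACTGA
  [15:20] TTTCT -> AAAGA
  [20:25] TTGTG -> AACAC
Concatenate: TGGGATCCGAACTGAAAAGAAACAC (length 25; written aligned with the template, i.e. 3'->5').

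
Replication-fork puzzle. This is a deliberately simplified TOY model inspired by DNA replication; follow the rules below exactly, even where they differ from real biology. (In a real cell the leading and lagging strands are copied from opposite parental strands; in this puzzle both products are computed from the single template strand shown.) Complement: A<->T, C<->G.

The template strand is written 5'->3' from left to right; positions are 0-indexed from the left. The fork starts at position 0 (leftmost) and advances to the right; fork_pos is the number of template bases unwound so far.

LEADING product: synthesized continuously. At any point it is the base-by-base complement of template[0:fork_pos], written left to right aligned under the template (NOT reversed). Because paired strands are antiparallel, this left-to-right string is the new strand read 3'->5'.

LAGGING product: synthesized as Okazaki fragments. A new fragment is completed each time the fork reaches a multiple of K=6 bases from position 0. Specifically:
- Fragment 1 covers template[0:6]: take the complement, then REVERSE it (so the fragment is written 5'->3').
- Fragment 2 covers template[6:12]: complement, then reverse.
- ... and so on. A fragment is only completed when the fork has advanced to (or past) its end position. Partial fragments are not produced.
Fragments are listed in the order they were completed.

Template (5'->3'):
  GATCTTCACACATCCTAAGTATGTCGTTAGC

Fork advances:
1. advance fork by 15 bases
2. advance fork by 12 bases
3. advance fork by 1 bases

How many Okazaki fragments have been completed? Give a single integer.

Step 1: advance 15 -> fork_pos = 0 + 15 = 15. Reached multiple(s) of 6: 6, 12 -> fragments 1-2 completed (2 total).
Step 2: advance 12 -> fork_pos = 15 + 12 = 27. Reached multiple(s) of 6: 18, 24 -> fragments 3-4 completed (4 total).
Step 3: advance 1 -> fork_pos = 27 + 1 = 28. Next multiple of 6 is 30 (not reached); still 4 fragment(s).
Check: final fork_pos = 28; the multiples of 6 that are <= 28 are 6..24 -> 28 // 6 = 4 completed fragment(s).

Answer: 4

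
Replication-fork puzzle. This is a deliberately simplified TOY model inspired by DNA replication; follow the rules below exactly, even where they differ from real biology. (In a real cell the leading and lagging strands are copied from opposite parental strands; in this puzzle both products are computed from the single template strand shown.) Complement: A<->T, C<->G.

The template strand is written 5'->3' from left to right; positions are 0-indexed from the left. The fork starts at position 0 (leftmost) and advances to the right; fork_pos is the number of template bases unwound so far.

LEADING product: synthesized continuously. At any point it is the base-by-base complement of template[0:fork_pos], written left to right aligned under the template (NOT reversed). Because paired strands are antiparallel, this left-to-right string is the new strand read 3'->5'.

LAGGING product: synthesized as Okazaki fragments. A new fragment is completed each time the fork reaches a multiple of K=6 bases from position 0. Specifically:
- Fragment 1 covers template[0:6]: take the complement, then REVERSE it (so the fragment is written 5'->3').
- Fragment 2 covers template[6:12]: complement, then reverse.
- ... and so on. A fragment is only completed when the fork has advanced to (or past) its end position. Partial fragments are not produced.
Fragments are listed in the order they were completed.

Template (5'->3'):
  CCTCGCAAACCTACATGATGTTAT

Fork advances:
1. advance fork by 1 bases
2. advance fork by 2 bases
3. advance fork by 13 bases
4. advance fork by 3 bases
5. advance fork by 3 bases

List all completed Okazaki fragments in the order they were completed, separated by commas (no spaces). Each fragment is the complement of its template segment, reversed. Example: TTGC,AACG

Step 1: advance 1 -> fork_pos = 0 + 1 = 1. Next multiple of 6 is 6 (not reached); still 0 fragment(s).
Step 2: advance 2 -> fork_pos = 1 + 2 = 3. Next multiple of 6 is 6 (not reached); still 0 fragment(s).
Step 3: advance 13 -> fork_pos = 3 + 13 = 16. Reached multiple(s) of 6: 6, 12 -> fragments 1-2 completed (2 total).
Step 4: advance 3 -> fork_pos = 16 + 3 = 19. Reached multiple(s) of 6: 18 -> fragment 3 completed (3 total).
Step 5: advance 3 -> fork_pos = 19 + 3 = 22. Next multiple of 6 is 24 (not reached); still 3 fragment(s).
Final fork_pos = 22, so 3 fragment(s) are complete. Build each: template segment -> complement -> reverse.
Fragment 1: template[0:6] = CCTCGC -> complement GGAGCG -> reversed GCGAGG
Fragment 2: template[6:12] = AAACCT -> complement TTTGGA -> reversed AGGTTT
Fragment 3: template[12:18] = ACATGA -> complement TGTACT -> reversed TCATGT

Answer: GCGAGG,AGGTTT,TCATGT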